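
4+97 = 101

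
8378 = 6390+1988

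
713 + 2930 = 3643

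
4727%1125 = 227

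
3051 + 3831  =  6882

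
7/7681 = 7/7681= 0.00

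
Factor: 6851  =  13^1*17^1*31^1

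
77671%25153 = 2212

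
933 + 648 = 1581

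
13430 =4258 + 9172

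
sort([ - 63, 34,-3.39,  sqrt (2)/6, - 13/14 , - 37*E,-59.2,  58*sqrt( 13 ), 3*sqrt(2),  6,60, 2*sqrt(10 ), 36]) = [-37*E,-63,-59.2,  -  3.39, - 13/14,sqrt(2)/6, 3*sqrt ( 2 ),6,  2*sqrt ( 10 ), 34 , 36,60, 58 *sqrt(13 )]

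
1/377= 1/377= 0.00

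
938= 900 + 38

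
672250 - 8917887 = - 8245637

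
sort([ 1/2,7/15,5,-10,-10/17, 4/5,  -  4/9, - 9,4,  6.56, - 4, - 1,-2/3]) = [  -  10,-9, - 4 ,-1,-2/3, - 10/17,-4/9, 7/15,1/2, 4/5,4,5,6.56]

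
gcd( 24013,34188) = 407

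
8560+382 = 8942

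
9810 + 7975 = 17785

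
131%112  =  19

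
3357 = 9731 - 6374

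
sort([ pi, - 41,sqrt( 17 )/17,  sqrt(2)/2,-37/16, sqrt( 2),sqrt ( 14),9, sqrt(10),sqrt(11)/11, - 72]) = [ - 72, - 41 , - 37/16 , sqrt( 17 ) /17,sqrt(11)/11,sqrt(2 ) /2,sqrt( 2), pi, sqrt(10 ),sqrt(14), 9]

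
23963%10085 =3793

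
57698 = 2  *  28849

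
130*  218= 28340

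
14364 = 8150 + 6214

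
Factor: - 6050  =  -2^1 * 5^2 * 11^2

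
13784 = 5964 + 7820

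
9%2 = 1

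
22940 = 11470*2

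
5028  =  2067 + 2961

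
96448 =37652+58796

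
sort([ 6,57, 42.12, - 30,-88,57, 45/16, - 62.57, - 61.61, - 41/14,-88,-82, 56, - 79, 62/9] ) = [-88, - 88,-82, - 79 ,  -  62.57, -61.61, - 30,  -  41/14, 45/16, 6,  62/9, 42.12, 56,57, 57] 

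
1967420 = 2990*658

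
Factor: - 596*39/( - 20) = 5811/5 = 3^1*5^( - 1)*13^1*149^1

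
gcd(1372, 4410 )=98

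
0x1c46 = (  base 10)7238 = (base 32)726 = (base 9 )10832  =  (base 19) 110i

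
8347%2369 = 1240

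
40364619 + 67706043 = 108070662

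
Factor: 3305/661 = 5^1= 5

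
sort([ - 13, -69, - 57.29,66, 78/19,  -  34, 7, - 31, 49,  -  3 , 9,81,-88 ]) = [ - 88, - 69,-57.29, - 34, - 31, - 13,-3, 78/19,  7,9,49,66,81 ] 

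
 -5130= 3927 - 9057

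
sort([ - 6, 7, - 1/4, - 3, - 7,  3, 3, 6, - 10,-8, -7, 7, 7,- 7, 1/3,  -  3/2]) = [ - 10,- 8, - 7,-7, - 7, - 6, -3, - 3/2,- 1/4,1/3,3,3, 6, 7, 7,7 ] 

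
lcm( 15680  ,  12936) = 517440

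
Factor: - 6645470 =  - 2^1*5^1*13^1*17^1 * 31^1*97^1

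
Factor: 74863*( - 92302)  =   - 6910004626 = -2^1*  7^1*19^1*43^1*347^1*1741^1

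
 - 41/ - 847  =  41/847=0.05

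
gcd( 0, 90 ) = 90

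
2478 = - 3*(-826 )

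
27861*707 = 19697727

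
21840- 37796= - 15956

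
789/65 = 789/65 = 12.14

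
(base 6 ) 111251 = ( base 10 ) 9391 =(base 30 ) AD1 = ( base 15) 2bb1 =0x24af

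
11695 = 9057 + 2638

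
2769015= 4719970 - 1950955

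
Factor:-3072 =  - 2^10*3^1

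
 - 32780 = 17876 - 50656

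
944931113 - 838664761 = 106266352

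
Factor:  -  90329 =-59^1*1531^1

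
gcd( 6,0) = 6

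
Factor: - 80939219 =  - 71^1*1139989^1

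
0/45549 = 0 = 0.00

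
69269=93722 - 24453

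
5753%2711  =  331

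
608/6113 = 608/6113= 0.10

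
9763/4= 9763/4 = 2440.75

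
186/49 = 3+39/49=3.80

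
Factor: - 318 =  - 2^1*3^1*53^1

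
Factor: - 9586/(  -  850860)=2^( -1 )*3^( - 2)*5^ ( - 1) * 29^ (- 1)*163^( - 1)*4793^1 = 4793/425430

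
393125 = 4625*85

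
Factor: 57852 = 2^2*3^2 * 1607^1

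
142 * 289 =41038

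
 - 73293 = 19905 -93198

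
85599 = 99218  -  13619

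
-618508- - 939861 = 321353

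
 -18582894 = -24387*762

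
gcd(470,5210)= 10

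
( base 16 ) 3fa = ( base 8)1772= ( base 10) 1018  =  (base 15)47d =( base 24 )1ia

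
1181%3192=1181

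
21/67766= 21/67766 = 0.00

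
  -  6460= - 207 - 6253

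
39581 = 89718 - 50137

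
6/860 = 3/430 = 0.01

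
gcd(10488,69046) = 874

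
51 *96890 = 4941390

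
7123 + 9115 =16238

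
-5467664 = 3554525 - 9022189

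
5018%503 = 491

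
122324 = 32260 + 90064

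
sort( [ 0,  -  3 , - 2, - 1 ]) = [-3,-2,-1,0]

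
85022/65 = 1308 + 2/65 = 1308.03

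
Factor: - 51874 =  - 2^1*37^1* 701^1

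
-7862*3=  - 23586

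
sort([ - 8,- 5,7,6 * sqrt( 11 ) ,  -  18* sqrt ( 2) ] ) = [ - 18*sqrt( 2), - 8,-5,7, 6*sqrt( 11)] 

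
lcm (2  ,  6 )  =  6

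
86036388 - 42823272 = 43213116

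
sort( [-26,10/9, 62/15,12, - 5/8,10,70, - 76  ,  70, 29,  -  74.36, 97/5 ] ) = [ - 76 , - 74.36,-26, - 5/8,10/9,  62/15 , 10,12,97/5,29,70,70 ]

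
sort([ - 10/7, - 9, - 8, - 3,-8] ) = [-9 ,  -  8, - 8,-3, - 10/7 ]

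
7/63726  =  7/63726 = 0.00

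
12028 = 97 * 124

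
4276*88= 376288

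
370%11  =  7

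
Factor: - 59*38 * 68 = - 152456 =- 2^3*17^1 * 19^1 * 59^1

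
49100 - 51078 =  - 1978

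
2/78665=2/78665 = 0.00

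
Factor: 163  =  163^1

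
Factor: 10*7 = 2^1*5^1*7^1 = 70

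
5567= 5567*1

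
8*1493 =11944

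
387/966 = 129/322 = 0.40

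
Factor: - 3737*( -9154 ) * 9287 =2^1 * 23^1 * 37^2 * 101^1 *199^1 * 251^1 = 317694320926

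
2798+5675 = 8473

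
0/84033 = 0 = 0.00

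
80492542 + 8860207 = 89352749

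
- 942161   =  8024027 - 8966188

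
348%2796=348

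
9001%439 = 221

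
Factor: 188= 2^2*47^1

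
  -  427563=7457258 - 7884821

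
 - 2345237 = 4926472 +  - 7271709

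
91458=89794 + 1664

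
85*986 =83810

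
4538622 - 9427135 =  - 4888513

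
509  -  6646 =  - 6137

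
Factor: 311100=2^2*3^1 * 5^2*17^1*61^1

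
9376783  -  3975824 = 5400959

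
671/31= 671/31 = 21.65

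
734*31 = 22754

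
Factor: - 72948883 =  - 7^1*251^1*41519^1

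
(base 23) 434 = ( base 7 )6245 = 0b100010001101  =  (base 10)2189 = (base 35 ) 1rj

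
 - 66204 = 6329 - 72533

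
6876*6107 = 41991732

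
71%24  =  23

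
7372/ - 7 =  - 7372/7 = - 1053.14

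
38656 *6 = 231936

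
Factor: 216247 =43^1*47^1 * 107^1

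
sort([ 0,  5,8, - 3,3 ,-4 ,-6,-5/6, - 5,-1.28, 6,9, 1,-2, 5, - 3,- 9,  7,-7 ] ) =[-9,  -  7, - 6, -5, - 4, - 3, - 3, - 2,  -  1.28, -5/6, 0,  1, 3, 5, 5,  6, 7, 8,  9] 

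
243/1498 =243/1498 =0.16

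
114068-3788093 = - 3674025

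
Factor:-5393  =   - 5393^1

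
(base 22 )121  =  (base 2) 1000010001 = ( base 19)18G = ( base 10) 529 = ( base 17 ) 1e2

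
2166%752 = 662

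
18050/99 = 182 + 32/99 = 182.32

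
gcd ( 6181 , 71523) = 883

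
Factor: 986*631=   2^1*17^1*29^1 * 631^1 =622166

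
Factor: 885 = 3^1 * 5^1*59^1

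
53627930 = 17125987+36501943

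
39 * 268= 10452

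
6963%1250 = 713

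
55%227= 55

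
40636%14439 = 11758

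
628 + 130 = 758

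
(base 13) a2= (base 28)4k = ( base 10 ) 132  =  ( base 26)52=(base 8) 204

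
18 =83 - 65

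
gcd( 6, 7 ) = 1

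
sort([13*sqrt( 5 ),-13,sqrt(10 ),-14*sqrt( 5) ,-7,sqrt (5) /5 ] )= [ - 14*sqrt( 5), - 13,-7,sqrt( 5)/5,sqrt( 10), 13*sqrt( 5)]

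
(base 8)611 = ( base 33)BU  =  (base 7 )1101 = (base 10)393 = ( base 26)f3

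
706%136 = 26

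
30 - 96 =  - 66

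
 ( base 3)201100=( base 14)294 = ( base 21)13I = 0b1000001010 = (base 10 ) 522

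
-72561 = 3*( - 24187)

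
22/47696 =1/2168 = 0.00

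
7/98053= 7/98053 = 0.00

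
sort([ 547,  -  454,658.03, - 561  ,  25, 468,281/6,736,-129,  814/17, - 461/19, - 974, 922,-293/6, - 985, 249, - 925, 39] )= [ -985 ,-974,-925, -561,- 454, - 129, - 293/6,-461/19,25,39, 281/6,814/17,249, 468,547,658.03, 736,  922] 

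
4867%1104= 451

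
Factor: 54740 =2^2*5^1*7^1 * 17^1 * 23^1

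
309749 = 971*319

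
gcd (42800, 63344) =1712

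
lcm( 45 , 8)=360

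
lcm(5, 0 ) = 0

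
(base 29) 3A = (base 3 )10121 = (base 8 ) 141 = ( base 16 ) 61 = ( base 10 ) 97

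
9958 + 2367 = 12325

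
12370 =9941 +2429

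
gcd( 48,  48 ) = 48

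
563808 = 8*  70476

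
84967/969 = 87 + 664/969 = 87.69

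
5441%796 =665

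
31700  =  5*6340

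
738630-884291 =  - 145661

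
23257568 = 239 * 97312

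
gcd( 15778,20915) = 1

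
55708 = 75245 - 19537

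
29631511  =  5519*5369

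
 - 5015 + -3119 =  - 8134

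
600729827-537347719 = 63382108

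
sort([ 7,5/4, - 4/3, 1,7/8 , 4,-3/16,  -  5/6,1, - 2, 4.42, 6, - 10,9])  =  [ - 10,-2,- 4/3, - 5/6,  -  3/16,7/8, 1,1, 5/4,  4,4.42,  6,7,9]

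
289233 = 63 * 4591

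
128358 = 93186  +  35172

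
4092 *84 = 343728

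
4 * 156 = 624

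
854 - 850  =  4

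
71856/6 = 11976 = 11976.00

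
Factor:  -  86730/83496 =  - 295/284=- 2^( - 2 )*5^1 *59^1*71^( - 1)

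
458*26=11908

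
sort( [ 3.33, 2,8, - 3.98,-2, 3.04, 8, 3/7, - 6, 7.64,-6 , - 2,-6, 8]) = [ - 6, - 6,- 6, - 3.98,-2, - 2,  3/7,2, 3.04,3.33, 7.64,8, 8 , 8 ]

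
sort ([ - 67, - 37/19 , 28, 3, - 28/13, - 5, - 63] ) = [ - 67, - 63, -5, - 28/13, - 37/19, 3 , 28 ]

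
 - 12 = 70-82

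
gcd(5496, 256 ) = 8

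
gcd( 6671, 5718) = 953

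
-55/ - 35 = 1 + 4/7 =1.57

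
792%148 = 52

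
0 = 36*0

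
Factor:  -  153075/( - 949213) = 3^1*5^2*13^1 * 157^1*949213^ ( - 1)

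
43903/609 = 72 + 55/609 = 72.09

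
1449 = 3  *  483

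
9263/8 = 1157 + 7/8 = 1157.88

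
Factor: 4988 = 2^2*29^1 * 43^1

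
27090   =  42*645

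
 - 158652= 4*( - 39663 ) 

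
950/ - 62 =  - 475/31=- 15.32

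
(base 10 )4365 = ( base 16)110d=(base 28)5FP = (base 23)85I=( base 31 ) 4GP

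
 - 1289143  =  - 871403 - 417740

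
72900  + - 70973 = 1927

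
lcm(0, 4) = 0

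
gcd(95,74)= 1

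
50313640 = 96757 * 520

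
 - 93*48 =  - 4464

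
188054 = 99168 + 88886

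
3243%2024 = 1219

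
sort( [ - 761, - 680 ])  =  [ - 761,-680] 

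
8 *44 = 352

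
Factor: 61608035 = 5^1*29^1*41^1*43^1*241^1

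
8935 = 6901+2034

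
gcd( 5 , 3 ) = 1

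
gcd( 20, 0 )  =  20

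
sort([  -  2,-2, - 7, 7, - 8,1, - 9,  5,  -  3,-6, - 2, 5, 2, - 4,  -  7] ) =[ - 9,  -  8, - 7, - 7, - 6,  -  4, - 3,  -  2, - 2, - 2, 1,  2, 5 , 5,7 ]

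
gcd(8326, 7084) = 46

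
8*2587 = 20696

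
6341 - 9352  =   - 3011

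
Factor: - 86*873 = - 75078  =  - 2^1 *3^2 * 43^1 * 97^1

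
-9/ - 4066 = 9/4066   =  0.00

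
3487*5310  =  18515970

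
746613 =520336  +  226277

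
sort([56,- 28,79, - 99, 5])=[ - 99,-28,5, 56, 79 ]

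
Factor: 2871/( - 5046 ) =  - 33/58 = -2^( - 1 )*3^1 * 11^1 * 29^( - 1) 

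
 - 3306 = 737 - 4043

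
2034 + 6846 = 8880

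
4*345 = 1380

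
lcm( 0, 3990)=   0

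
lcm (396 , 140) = 13860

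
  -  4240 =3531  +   - 7771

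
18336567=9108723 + 9227844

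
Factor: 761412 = 2^2*3^1*107^1*593^1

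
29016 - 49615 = -20599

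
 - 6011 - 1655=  - 7666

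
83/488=83/488 = 0.17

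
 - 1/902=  - 1 + 901/902 = - 0.00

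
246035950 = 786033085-539997135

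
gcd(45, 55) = 5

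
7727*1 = 7727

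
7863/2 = 7863/2  =  3931.50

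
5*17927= 89635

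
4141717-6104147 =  - 1962430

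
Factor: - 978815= - 5^1*163^1*1201^1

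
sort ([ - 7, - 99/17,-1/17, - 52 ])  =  [ - 52, - 7,-99/17 ,- 1/17]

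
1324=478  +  846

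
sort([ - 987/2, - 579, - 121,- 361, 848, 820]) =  [ -579 ,-987/2,-361, - 121 , 820, 848]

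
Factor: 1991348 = 2^2 * 239^1 * 2083^1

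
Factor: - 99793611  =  -3^2*29^1*382351^1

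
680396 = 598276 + 82120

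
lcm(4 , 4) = 4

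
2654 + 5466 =8120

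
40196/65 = 3092/5 = 618.40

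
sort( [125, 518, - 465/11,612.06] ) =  [ - 465/11,125,518  ,  612.06 ]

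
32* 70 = 2240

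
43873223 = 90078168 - 46204945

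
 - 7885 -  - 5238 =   -  2647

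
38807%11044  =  5675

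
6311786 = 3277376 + 3034410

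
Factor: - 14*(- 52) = 728 = 2^3* 7^1*13^1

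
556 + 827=1383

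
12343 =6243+6100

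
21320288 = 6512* 3274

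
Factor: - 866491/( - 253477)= 7^( - 3 )*29^1 *739^( - 1 )*29879^1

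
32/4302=16/2151= 0.01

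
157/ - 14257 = -157/14257 = - 0.01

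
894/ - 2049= - 1 + 385/683 = - 0.44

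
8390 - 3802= 4588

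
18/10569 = 6/3523 =0.00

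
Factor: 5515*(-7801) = -5^1*29^1*269^1*1103^1 = - 43022515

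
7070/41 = 7070/41= 172.44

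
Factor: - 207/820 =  - 2^(-2)*3^2*5^(-1)*23^1*41^(-1)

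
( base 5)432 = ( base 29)41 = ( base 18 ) 69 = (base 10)117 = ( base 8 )165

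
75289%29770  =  15749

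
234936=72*3263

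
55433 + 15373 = 70806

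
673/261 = 673/261 = 2.58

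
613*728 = 446264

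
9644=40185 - 30541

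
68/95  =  68/95 = 0.72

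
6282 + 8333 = 14615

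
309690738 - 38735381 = 270955357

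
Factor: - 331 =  - 331^1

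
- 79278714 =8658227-87936941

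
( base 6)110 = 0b101010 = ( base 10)42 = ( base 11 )39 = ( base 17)28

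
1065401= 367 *2903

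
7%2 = 1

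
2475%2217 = 258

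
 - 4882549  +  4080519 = - 802030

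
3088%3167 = 3088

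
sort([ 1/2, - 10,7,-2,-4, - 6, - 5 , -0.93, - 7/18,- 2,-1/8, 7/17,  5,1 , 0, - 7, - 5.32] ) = [ - 10,- 7, - 6, - 5.32, -5, - 4 ,- 2, -2,-0.93,  -  7/18, - 1/8,0, 7/17, 1/2, 1, 5, 7]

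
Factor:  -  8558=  - 2^1 * 11^1*  389^1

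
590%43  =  31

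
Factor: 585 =3^2 * 5^1*13^1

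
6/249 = 2/83 = 0.02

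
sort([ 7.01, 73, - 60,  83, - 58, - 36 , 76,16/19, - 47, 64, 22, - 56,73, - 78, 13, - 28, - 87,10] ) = [ - 87,-78, - 60 , - 58, - 56,- 47, - 36, - 28, 16/19,7.01,10,13,22, 64 , 73,  73, 76, 83]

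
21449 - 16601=4848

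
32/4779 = 32/4779 = 0.01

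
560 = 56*10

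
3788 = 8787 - 4999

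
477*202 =96354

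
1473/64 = 23 + 1/64   =  23.02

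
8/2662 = 4/1331 = 0.00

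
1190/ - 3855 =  - 1 + 533/771  =  -  0.31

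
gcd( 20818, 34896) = 2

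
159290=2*79645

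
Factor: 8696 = 2^3*1087^1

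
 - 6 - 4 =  - 10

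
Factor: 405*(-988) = - 2^2* 3^4*5^1*13^1*19^1  =  - 400140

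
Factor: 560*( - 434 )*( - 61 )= 14825440 = 2^5*5^1*  7^2 * 31^1  *61^1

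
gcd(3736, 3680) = 8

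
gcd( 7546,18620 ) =98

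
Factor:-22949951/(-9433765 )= 740321/304315 = 5^ ( - 1)*11^(-2)*503^(-1)*740321^1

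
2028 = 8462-6434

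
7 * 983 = 6881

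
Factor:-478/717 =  - 2/3 = -2^1*3^( - 1)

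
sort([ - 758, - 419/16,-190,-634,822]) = [- 758, - 634, - 190,-419/16, 822] 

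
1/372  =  1/372= 0.00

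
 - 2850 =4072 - 6922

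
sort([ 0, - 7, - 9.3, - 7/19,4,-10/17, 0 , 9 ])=[ - 9.3, - 7, - 10/17 ,  -  7/19,0,0,4,9 ]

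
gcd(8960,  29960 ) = 280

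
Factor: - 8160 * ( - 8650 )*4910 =2^7*3^1*5^4 * 17^1*173^1*491^1 =346567440000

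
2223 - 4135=-1912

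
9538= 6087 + 3451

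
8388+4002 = 12390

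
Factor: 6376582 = 2^1*3188291^1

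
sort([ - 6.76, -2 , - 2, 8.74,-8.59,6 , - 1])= [ - 8.59,-6.76, - 2,-2, - 1,  6,8.74 ] 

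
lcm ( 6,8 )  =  24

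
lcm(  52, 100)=1300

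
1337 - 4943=- 3606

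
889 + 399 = 1288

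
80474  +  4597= 85071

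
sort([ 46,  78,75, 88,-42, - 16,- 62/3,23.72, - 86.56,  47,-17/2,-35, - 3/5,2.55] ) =[ - 86.56, - 42, - 35, - 62/3, - 16, - 17/2 , - 3/5,2.55,23.72, 46, 47, 75 , 78, 88]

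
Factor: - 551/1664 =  - 2^( - 7)*13^( - 1)*19^1*29^1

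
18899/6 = 18899/6= 3149.83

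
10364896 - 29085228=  - 18720332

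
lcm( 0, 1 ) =0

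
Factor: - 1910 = -2^1*5^1*191^1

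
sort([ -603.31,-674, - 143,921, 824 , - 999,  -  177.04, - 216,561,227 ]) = [  -  999 , - 674, - 603.31,  -  216, - 177.04,  -  143,227,561,824,921]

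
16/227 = 16/227 = 0.07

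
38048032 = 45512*836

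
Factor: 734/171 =2^1 * 3^( - 2) * 19^(  -  1)*367^1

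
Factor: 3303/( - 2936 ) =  - 2^( - 3)*3^2 = - 9/8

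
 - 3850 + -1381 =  - 5231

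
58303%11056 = 3023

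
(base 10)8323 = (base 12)4997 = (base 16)2083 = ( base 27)BB7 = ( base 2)10000010000011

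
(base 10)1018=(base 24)1IA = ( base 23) 1l6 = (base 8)1772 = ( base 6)4414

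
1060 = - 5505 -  - 6565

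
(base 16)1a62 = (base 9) 10234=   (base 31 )70R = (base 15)2004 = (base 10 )6754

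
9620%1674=1250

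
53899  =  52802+1097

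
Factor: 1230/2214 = 3^( - 2)  *5^1=5/9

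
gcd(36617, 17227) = 7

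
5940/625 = 1188/125 = 9.50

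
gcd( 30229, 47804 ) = 703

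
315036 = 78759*4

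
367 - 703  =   - 336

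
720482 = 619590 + 100892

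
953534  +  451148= 1404682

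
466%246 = 220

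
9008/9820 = 2252/2455 = 0.92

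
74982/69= 24994/23 = 1086.70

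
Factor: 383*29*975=10829325 = 3^1*5^2*13^1 * 29^1*383^1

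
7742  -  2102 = 5640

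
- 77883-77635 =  - 155518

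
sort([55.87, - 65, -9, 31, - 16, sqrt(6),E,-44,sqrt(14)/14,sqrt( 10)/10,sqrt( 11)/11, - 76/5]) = [ -65,-44, -16, - 76/5,-9, sqrt (14)/14, sqrt( 11 )/11, sqrt( 10)/10 , sqrt( 6),E,31,55.87 ]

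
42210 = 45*938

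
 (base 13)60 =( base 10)78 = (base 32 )2E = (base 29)2K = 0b1001110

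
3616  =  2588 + 1028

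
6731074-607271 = 6123803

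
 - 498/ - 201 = 2 + 32/67 = 2.48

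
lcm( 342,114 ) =342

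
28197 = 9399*3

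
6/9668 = 3/4834 = 0.00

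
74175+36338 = 110513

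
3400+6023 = 9423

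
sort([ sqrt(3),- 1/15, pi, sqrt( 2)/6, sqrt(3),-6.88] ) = [ - 6.88, - 1/15, sqrt(2)/6, sqrt( 3 ), sqrt (3),pi]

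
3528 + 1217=4745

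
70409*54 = 3802086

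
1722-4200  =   - 2478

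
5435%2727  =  2708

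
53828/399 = 134+362/399 = 134.91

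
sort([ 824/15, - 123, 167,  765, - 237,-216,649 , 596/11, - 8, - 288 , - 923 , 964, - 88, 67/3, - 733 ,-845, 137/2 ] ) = [ - 923, - 845,-733,  -  288,  -  237, - 216, - 123, - 88,-8,  67/3, 596/11, 824/15,137/2,  167, 649,765, 964]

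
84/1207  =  84/1207= 0.07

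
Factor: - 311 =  - 311^1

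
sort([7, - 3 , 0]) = [-3,  0, 7]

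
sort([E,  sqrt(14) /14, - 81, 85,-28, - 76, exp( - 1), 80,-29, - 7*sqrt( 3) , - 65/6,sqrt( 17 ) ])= [ - 81, - 76, - 29, - 28,-7*sqrt(3), - 65/6,  sqrt( 14) /14  ,  exp(-1), E,sqrt( 17 ), 80, 85] 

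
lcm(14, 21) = 42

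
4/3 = 1+1/3=1.33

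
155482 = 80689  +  74793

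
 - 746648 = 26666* ( - 28)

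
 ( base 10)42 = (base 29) 1D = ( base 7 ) 60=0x2A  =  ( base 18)26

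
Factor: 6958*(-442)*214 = - 658143304 = - 2^3*7^2 * 13^1*17^1*71^1*107^1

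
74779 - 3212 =71567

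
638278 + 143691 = 781969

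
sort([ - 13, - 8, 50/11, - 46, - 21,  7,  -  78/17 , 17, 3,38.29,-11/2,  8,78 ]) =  [ - 46,-21, - 13, - 8, - 11/2,-78/17, 3, 50/11, 7,8  ,  17,38.29, 78 ]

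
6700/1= 6700 = 6700.00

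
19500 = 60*325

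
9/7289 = 9/7289=0.00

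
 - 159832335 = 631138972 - 790971307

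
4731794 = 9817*482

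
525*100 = 52500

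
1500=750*2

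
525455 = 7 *75065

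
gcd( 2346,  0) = 2346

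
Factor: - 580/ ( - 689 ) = 2^2 *5^1*13^( - 1)*29^1*53^(-1 ) 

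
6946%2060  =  766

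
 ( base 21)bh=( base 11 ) 206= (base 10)248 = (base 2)11111000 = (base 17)EA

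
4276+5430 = 9706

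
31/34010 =31/34010 = 0.00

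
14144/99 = 14144/99 = 142.87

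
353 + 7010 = 7363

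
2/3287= 2/3287  =  0.00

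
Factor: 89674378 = 2^1*23^1*269^1*7247^1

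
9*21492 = 193428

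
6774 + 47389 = 54163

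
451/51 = 8 + 43/51 =8.84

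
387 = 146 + 241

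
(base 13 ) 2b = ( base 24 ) 1d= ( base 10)37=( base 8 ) 45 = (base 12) 31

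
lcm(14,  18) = 126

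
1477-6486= - 5009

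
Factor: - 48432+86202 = 2^1*3^1*5^1*1259^1 = 37770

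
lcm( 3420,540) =10260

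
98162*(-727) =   -  71363774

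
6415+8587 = 15002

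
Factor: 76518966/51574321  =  2^1*3^1*19^1 * 107^(  -  1 )*181^(-1) * 2663^(-1)*671219^1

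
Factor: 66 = 2^1*3^1*11^1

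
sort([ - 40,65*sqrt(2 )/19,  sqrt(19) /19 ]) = [ - 40, sqrt (19 )/19,65*sqrt( 2 ) /19]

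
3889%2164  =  1725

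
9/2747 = 9/2747 = 0.00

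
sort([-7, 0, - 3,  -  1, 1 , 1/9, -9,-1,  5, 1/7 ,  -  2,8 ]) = [ - 9,  -  7, - 3, - 2,-1, -1, 0,1/9, 1/7, 1,5, 8]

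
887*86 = 76282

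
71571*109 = 7801239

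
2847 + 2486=5333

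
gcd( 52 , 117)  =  13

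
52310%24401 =3508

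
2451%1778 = 673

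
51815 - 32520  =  19295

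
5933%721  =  165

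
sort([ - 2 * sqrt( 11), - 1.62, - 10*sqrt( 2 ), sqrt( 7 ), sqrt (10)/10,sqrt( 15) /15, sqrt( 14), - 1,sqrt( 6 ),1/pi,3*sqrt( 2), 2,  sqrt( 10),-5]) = [ - 10*sqrt(2 ) ,-2*sqrt( 11 ), - 5, - 1.62, - 1, sqrt( 15)/15,sqrt(10 ) /10, 1/pi,2,  sqrt (6), sqrt(7),sqrt( 10),  sqrt ( 14),  3*sqrt( 2)]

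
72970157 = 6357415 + 66612742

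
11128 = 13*856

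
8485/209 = 8485/209  =  40.60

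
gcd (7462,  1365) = 91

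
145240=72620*2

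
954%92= 34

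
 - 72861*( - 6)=437166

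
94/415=94/415=0.23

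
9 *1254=11286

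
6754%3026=702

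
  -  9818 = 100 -9918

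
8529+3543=12072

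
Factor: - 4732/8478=- 2^1*3^( - 3 ) * 7^1*13^2*157^(  -  1 ) =- 2366/4239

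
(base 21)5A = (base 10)115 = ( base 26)4b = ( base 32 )3J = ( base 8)163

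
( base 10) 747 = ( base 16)2eb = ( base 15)34c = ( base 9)1020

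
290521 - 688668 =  - 398147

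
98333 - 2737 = 95596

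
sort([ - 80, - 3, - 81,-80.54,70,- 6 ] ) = [ - 81, - 80.54, - 80, - 6,- 3,70] 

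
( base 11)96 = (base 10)105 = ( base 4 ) 1221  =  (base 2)1101001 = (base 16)69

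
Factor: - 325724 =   -  2^2 * 7^1*11633^1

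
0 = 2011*0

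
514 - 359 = 155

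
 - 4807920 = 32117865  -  36925785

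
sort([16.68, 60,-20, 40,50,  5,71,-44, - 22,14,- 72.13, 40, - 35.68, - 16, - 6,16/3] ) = [ - 72.13 , - 44, - 35.68, - 22, - 20, - 16,  -  6,5, 16/3,14,16.68,  40, 40, 50, 60, 71]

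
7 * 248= 1736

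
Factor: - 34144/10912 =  - 31^( - 1)*97^1 = - 97/31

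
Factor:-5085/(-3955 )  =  3^2*7^( - 1 ) = 9/7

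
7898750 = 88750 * 89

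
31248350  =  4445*7030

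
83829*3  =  251487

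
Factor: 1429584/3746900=2^2*3^1 *5^(  -  2) * 13^1*29^1*79^1*89^( - 1)*421^(-1 ) = 357396/936725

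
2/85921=2/85921= 0.00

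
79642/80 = 995 + 21/40 = 995.52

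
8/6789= 8/6789 = 0.00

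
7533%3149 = 1235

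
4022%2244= 1778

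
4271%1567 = 1137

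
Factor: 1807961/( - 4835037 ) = -3^( - 1 )*79^(- 1)*887^( - 1 ) * 78607^1 = - 78607/210219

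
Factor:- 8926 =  - 2^1*4463^1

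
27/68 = 27/68 = 0.40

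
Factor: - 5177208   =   -2^3*3^1*23^1*83^1*113^1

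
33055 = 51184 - 18129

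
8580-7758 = 822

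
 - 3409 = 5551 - 8960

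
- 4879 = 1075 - 5954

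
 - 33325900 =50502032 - 83827932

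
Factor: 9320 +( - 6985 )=5^1*467^1 = 2335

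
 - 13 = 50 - 63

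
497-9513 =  - 9016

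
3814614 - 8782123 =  - 4967509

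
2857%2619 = 238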